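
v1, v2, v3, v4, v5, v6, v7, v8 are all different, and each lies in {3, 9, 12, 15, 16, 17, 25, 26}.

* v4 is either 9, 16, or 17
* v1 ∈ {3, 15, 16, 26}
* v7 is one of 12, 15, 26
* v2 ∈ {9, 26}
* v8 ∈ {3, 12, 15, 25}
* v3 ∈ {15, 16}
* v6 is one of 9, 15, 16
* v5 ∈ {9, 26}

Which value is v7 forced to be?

12

Among the 8 variables, 17 fits only v4 (and all 8 values in {3, 9, 12, 15, 16, 17, 25, 26} must be used), so v4 = 17.
Among the 7 still-open variables, 25 fits only v8 (and all 7 values in {3, 9, 12, 15, 16, 25, 26} must be used), so v8 = 25.
The 6 still-open variables draw from only 6 values {3, 9, 12, 15, 16, 26}, so each is used; only v1 can be 3, hence v1 = 3.
The 5 still-open variables together cover exactly {9, 12, 15, 16, 26} — 5 values for 5 variables — and 12 appears only in v7's list, so v7 = 12.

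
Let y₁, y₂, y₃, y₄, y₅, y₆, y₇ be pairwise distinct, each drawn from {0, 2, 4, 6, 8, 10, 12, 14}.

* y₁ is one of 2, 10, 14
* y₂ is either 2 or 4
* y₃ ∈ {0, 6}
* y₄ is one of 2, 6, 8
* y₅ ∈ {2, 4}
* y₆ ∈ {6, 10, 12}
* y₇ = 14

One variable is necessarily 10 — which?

y₇ has just one choice, so y₇ = 14. So y₁ can't be 14.
y₂ and y₅ between them cover only {2, 4} — a naked pair. Remove those values from y₁, y₄.
So 10 goes to y₁.

y₁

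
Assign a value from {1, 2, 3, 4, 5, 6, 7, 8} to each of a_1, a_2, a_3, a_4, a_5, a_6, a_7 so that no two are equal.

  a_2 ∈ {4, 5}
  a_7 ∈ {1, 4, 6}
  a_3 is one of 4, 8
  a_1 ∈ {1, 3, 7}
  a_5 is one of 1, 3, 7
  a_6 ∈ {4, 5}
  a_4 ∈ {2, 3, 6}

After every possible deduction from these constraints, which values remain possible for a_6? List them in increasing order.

a_2 and a_6 between them cover only {4, 5} — a naked pair. Remove those values from a_3, a_7.
That leaves a_3 = 8.
No further eliminations apply; a_6 can still be any of 4, 5.

4, 5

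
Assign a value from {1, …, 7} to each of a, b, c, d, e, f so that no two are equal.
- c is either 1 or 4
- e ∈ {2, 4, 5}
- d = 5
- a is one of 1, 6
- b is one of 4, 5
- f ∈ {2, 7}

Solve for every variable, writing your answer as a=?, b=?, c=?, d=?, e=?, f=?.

a=6, b=4, c=1, d=5, e=2, f=7

d must be 5 (only option left). So b, e can't be 5.
b has just one choice, so b = 4. Eliminate 4 elsewhere: c, e.
c must be 1 (only option left). So a can't be 1.
e must be 2 (only option left). Eliminate 2 elsewhere: f.
f's domain is down to {7}, so f = 7.
That leaves a = 6.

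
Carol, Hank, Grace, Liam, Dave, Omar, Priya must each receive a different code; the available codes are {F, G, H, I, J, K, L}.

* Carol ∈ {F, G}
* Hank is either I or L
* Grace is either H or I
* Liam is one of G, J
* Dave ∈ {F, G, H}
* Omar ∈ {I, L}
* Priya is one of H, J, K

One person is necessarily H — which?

Grace

The 7 variables together cover exactly {F, G, H, I, J, K, L} — 7 values for 7 variables — and K appears only in Priya's list, so Priya = K.
The 6 still-open variables draw from only 6 values {F, G, H, I, J, L}, so each is used; only Liam can be J, hence Liam = J.
Hank and Omar share exactly the 2 values {I, L}; by pigeonhole those values go to them, so strike I, L from Grace.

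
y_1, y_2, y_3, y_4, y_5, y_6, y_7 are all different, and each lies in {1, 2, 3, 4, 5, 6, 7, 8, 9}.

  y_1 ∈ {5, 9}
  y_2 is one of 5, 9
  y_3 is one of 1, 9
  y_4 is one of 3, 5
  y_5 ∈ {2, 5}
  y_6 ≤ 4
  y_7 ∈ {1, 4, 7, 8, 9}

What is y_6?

4

The 2 variables y_1 and y_2 are confined to {5, 9}, which locks those values in; drop them from y_3, y_4, y_5, y_7.
y_3's domain is down to {1}, so y_3 = 1. Remove 1 from y_6, y_7.
y_4's domain is down to {3}, so y_4 = 3. Remove 3 from y_6.
y_5's domain is down to {2}, so y_5 = 2. So y_6 can't be 2.
So y_6 = 4.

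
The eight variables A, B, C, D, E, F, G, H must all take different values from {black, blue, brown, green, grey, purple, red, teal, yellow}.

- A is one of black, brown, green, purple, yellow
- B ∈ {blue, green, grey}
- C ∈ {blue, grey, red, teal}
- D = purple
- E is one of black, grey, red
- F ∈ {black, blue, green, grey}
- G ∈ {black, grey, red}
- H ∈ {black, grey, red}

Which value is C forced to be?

D's domain is down to {purple}, so D = purple. Eliminate purple elsewhere: A.
The 3 variables E, G, H are confined to {black, grey, red}, which locks those values in; drop them from A, B, C, F.
The 2 variables B and F are confined to {blue, green}, which locks those values in; drop them from A, C.
So C = teal.

teal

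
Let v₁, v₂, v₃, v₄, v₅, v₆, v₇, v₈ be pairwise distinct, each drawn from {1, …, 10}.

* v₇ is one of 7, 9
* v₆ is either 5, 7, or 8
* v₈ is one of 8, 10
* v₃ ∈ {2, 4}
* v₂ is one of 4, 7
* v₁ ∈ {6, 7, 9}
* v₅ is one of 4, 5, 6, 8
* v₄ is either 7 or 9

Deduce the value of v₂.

The 8 variables together cover exactly {2, 4, 5, 6, 7, 8, 9, 10} — 8 values for 8 variables — and 2 appears only in v₃'s list, so v₃ = 2.
The 7 still-open variables draw from only 7 values {4, 5, 6, 7, 8, 9, 10}, so each is used; only v₈ can be 10, hence v₈ = 10.
v₄ and v₇ share exactly the 2 values {7, 9}; by pigeonhole those values go to them, so strike 7, 9 from v₁, v₂, v₆.
So v₂ = 4.

4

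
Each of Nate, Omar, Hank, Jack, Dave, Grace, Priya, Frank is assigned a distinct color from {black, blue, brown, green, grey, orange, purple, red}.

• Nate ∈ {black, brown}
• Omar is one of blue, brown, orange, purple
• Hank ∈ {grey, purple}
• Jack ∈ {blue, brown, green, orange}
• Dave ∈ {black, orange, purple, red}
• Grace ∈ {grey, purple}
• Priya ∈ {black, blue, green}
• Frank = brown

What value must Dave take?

red

Frank's domain is down to {brown}, so Frank = brown. Strike brown from Nate, Omar, Jack.
Nate's domain is down to {black}, so Nate = black. Remove black from Dave, Priya.
Among the 6 still-open variables, red fits only Dave (and all 6 values in {blue, green, grey, orange, purple, red} must be used), so Dave = red.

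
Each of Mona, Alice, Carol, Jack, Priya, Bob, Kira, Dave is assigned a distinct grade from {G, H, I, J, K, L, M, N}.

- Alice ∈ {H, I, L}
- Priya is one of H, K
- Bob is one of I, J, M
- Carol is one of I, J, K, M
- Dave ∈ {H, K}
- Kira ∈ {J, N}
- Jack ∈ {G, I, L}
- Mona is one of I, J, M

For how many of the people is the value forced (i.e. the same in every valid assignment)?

The 8 variables together cover exactly {G, H, I, J, K, L, M, N} — 8 values for 8 variables — and G appears only in Jack's list, so Jack = G.
The 7 still-open variables together cover exactly {H, I, J, K, L, M, N} — 7 values for 7 variables — and L appears only in Alice's list, so Alice = L.
Among the 6 still-open variables, N fits only Kira (and all 6 values in {H, I, J, K, M, N} must be used), so Kira = N.
The 2 variables Priya and Dave are confined to {H, K}, which locks those values in; drop them from Carol.
Determined: Alice=L, Jack=G, Kira=N. The other people each still have more than one consistent value. That makes 3.

3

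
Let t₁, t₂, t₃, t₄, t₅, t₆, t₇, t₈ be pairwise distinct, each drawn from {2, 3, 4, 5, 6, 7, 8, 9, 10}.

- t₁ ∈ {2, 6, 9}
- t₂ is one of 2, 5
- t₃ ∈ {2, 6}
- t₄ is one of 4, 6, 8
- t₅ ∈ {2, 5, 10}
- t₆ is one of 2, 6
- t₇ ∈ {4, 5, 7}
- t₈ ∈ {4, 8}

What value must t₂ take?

5

The 8 variables together cover exactly {2, 4, 5, 6, 7, 8, 9, 10} — 8 values for 8 variables — and 7 appears only in t₇'s list, so t₇ = 7.
Among the 7 still-open variables, 9 fits only t₁ (and all 7 values in {2, 4, 5, 6, 8, 9, 10} must be used), so t₁ = 9.
The 6 still-open variables together cover exactly {2, 4, 5, 6, 8, 10} — 6 values for 6 variables — and 10 appears only in t₅'s list, so t₅ = 10.
The 5 still-open variables together cover exactly {2, 4, 5, 6, 8} — 5 values for 5 variables — and 5 appears only in t₂'s list, so t₂ = 5.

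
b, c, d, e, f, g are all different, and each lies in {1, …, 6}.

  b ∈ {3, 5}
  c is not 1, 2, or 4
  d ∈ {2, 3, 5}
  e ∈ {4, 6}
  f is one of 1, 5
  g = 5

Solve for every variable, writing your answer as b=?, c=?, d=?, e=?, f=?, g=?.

b=3, c=6, d=2, e=4, f=1, g=5

g has just one choice, so g = 5. Remove 5 from b, c, d, f.
b has just one choice, so b = 3. Remove 3 from c, d.
c's domain is down to {6}, so c = 6. Remove 6 from e.
d must be 2 (only option left).
e must be 4 (only option left).
f's domain is down to {1}, so f = 1.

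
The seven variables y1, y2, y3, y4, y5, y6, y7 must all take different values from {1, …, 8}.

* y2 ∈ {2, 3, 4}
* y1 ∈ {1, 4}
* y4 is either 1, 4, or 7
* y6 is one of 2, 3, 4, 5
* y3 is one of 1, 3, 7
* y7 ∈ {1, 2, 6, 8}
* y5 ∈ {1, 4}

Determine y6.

y1 and y5 between them cover only {1, 4} — a naked pair. Remove those values from y2, y3, y4, y6, y7.
y4 has just one choice, so y4 = 7. Strike 7 from y3.
y3 has just one choice, so y3 = 3. So y2, y6 can't be 3.
y2 has just one choice, so y2 = 2. So y6, y7 can't be 2.
So y6 = 5.

5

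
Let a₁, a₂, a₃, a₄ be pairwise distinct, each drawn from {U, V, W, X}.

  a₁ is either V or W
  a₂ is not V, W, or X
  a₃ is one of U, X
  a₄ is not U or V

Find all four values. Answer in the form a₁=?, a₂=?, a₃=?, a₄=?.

a₁=V, a₂=U, a₃=X, a₄=W

a₂ must be U (only option left). So a₃ can't be U.
That leaves a₃ = X. So a₄ can't be X.
That leaves a₄ = W. So a₁ can't be W.
a₁'s domain is down to {V}, so a₁ = V.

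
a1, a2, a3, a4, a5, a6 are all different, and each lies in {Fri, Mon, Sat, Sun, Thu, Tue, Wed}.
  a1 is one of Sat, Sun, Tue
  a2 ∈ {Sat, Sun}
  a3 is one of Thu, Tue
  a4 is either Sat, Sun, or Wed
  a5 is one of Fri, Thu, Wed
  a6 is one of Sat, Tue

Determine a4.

Wed

Among the 6 variables, Fri fits only a5 (and all 6 values in {Fri, Sat, Sun, Thu, Tue, Wed} must be used), so a5 = Fri.
The 5 still-open variables draw from only 5 values {Sat, Sun, Thu, Tue, Wed}, so each is used; only a3 can be Thu, hence a3 = Thu.
The 4 still-open variables draw from only 4 values {Sat, Sun, Tue, Wed}, so each is used; only a4 can be Wed, hence a4 = Wed.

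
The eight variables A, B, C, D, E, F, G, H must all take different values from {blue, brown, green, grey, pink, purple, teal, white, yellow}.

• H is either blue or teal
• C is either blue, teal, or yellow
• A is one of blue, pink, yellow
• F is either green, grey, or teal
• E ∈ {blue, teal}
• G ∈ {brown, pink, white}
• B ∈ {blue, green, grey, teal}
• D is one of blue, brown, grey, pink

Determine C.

yellow

The 8 variables together cover exactly {blue, brown, green, grey, pink, teal, white, yellow} — 8 values for 8 variables — and white appears only in G's list, so G = white.
The 7 still-open variables together cover exactly {blue, brown, green, grey, pink, teal, yellow} — 7 values for 7 variables — and brown appears only in D's list, so D = brown.
The 6 still-open variables draw from only 6 values {blue, green, grey, pink, teal, yellow}, so each is used; only A can be pink, hence A = pink.
The 5 still-open variables draw from only 5 values {blue, green, grey, teal, yellow}, so each is used; only C can be yellow, hence C = yellow.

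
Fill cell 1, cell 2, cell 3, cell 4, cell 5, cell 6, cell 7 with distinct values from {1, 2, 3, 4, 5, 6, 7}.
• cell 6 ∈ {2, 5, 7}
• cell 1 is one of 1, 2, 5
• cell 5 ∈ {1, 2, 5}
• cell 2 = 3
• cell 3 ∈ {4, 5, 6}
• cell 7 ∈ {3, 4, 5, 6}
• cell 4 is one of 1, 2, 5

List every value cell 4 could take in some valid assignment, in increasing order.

1, 2, 5

cell 2's domain is down to {3}, so cell 2 = 3. Remove 3 from cell 7.
The 6 still-open variables together cover exactly {1, 2, 4, 5, 6, 7} — 6 values for 6 variables — and 7 appears only in cell 6's list, so cell 6 = 7.
The 3 variables cell 1, cell 4, cell 5 are confined to {1, 2, 5}, which locks those values in; drop them from cell 3, cell 7.
No further eliminations apply; cell 4 can still be any of 1, 2, 5.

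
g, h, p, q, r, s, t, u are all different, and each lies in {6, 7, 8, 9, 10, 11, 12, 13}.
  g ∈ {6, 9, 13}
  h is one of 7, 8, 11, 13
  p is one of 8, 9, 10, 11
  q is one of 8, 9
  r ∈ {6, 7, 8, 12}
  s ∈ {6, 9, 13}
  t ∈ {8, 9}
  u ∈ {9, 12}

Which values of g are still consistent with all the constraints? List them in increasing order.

6, 13

The 8 variables together cover exactly {6, 7, 8, 9, 10, 11, 12, 13} — 8 values for 8 variables — and 10 appears only in p's list, so p = 10.
Among the 7 still-open variables, 11 fits only h (and all 7 values in {6, 7, 8, 9, 11, 12, 13} must be used), so h = 11.
The 6 still-open variables together cover exactly {6, 7, 8, 9, 12, 13} — 6 values for 6 variables — and 7 appears only in r's list, so r = 7.
The 5 still-open variables together cover exactly {6, 8, 9, 12, 13} — 5 values for 5 variables — and 12 appears only in u's list, so u = 12.
q and t share exactly the 2 values {8, 9}; by pigeonhole those values go to them, so strike 8, 9 from g, s.
No further eliminations apply; g can still be any of 6, 13.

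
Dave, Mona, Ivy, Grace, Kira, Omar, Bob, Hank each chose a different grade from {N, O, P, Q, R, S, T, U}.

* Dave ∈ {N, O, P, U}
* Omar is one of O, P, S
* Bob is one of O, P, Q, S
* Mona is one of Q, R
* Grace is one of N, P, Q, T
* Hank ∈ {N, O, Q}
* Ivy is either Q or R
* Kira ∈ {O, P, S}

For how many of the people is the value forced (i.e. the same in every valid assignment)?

3

The 8 variables together cover exactly {N, O, P, Q, R, S, T, U} — 8 values for 8 variables — and T appears only in Grace's list, so Grace = T.
The 7 still-open variables draw from only 7 values {N, O, P, Q, R, S, U}, so each is used; only Dave can be U, hence Dave = U.
Among the 6 still-open variables, N fits only Hank (and all 6 values in {N, O, P, Q, R, S} must be used), so Hank = N.
The 2 variables Mona and Ivy are confined to {Q, R}, which locks those values in; drop them from Bob.
Determined: Dave=U, Grace=T, Hank=N. The other people each still have more than one consistent value. That makes 3.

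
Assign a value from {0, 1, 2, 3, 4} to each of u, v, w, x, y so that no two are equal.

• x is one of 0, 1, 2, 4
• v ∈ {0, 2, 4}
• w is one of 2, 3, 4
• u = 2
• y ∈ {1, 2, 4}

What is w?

3

u's domain is down to {2}, so u = 2. Remove 2 from v, w, x, y.
The 4 still-open variables draw from only 4 values {0, 1, 3, 4}, so each is used; only w can be 3, hence w = 3.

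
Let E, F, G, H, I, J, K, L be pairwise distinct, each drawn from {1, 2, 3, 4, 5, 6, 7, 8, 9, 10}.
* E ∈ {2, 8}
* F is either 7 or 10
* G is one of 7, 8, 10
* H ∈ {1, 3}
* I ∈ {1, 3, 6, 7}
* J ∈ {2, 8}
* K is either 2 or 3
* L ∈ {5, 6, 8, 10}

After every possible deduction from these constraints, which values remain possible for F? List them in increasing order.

7, 10

The 8 variables together cover exactly {1, 2, 3, 5, 6, 7, 8, 10} — 8 values for 8 variables — and 5 appears only in L's list, so L = 5.
The 7 still-open variables draw from only 7 values {1, 2, 3, 6, 7, 8, 10}, so each is used; only I can be 6, hence I = 6.
The 6 still-open variables together cover exactly {1, 2, 3, 7, 8, 10} — 6 values for 6 variables — and 1 appears only in H's list, so H = 1.
Among the 5 still-open variables, 3 fits only K (and all 5 values in {2, 3, 7, 8, 10} must be used), so K = 3.
E and J share exactly the 2 values {2, 8}; by pigeonhole those values go to them, so strike 2, 8 from G.
No further eliminations apply; F can still be any of 7, 10.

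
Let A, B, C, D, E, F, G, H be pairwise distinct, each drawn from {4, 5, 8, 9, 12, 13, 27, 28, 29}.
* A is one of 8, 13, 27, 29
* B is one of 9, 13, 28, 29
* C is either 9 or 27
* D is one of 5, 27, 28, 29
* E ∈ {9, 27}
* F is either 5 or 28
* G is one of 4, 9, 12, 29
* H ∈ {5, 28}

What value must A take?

8

The 2 variables C and E are confined to {9, 27}, which locks those values in; drop them from A, B, D, G.
The 2 variables F and H are confined to {5, 28}, which locks those values in; drop them from B, D.
D must be 29 (only option left). Remove 29 from A, B, G.
That leaves B = 13. So A can't be 13.
So A = 8.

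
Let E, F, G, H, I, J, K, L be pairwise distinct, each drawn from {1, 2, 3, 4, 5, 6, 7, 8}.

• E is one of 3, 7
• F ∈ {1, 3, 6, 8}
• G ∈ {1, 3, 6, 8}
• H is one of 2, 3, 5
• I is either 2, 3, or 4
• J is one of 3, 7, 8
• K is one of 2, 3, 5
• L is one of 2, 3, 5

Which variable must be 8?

The 8 variables together cover exactly {1, 2, 3, 4, 5, 6, 7, 8} — 8 values for 8 variables — and 4 appears only in I's list, so I = 4.
H, K, L share exactly the 3 values {2, 3, 5}; by pigeonhole those values go to them, so strike 2, 3, 5 from E, F, G, J.
E's domain is down to {7}, so E = 7. So J can't be 7.
So 8 goes to J.

J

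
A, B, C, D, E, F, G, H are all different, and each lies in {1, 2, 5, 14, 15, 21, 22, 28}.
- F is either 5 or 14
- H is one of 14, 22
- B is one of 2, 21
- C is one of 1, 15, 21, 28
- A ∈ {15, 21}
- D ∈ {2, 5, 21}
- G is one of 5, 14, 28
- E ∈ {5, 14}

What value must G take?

28

Among the 8 variables, 1 fits only C (and all 8 values in {1, 2, 5, 14, 15, 21, 22, 28} must be used), so C = 1.
Among the 7 still-open variables, 15 fits only A (and all 7 values in {2, 5, 14, 15, 21, 22, 28} must be used), so A = 15.
The 6 still-open variables together cover exactly {2, 5, 14, 21, 22, 28} — 6 values for 6 variables — and 22 appears only in H's list, so H = 22.
The 5 still-open variables draw from only 5 values {2, 5, 14, 21, 28}, so each is used; only G can be 28, hence G = 28.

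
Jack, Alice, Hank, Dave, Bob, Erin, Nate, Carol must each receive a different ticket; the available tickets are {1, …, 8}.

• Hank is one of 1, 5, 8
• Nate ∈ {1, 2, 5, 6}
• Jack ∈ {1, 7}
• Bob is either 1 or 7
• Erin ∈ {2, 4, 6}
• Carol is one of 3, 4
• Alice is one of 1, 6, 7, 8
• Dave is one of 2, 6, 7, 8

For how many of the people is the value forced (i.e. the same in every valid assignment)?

2

Among the 8 variables, 3 fits only Carol (and all 8 values in {1, 2, 3, 4, 5, 6, 7, 8} must be used), so Carol = 3.
The 7 still-open variables together cover exactly {1, 2, 4, 5, 6, 7, 8} — 7 values for 7 variables — and 4 appears only in Erin's list, so Erin = 4.
The 2 variables Jack and Bob are confined to {1, 7}, which locks those values in; drop them from Alice, Hank, Dave, Nate.
Determined: Erin=4, Carol=3. The other people each still have more than one consistent value. That makes 2.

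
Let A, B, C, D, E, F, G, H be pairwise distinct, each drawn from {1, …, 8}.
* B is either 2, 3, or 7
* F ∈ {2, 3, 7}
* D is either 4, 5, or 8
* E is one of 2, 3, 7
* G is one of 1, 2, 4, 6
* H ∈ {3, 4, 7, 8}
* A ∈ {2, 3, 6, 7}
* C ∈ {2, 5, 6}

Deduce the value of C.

5

Among the 8 variables, 1 fits only G (and all 8 values in {1, 2, 3, 4, 5, 6, 7, 8} must be used), so G = 1.
B, E, F share exactly the 3 values {2, 3, 7}; by pigeonhole those values go to them, so strike 2, 3, 7 from A, C, H.
A has just one choice, so A = 6. Eliminate 6 elsewhere: C.
So C = 5.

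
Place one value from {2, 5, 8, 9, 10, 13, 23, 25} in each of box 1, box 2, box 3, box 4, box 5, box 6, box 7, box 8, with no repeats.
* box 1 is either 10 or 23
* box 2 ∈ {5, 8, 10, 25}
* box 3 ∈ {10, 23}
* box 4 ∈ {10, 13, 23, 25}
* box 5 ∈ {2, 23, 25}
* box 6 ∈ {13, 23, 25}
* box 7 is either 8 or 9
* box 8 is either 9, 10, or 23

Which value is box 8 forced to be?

9

The 8 variables draw from only 8 values {2, 5, 8, 9, 10, 13, 23, 25}, so each is used; only box 5 can be 2, hence box 5 = 2.
The 7 still-open variables together cover exactly {5, 8, 9, 10, 13, 23, 25} — 7 values for 7 variables — and 5 appears only in box 2's list, so box 2 = 5.
The 6 still-open variables draw from only 6 values {8, 9, 10, 13, 23, 25}, so each is used; only box 7 can be 8, hence box 7 = 8.
The 5 still-open variables together cover exactly {9, 10, 13, 23, 25} — 5 values for 5 variables — and 9 appears only in box 8's list, so box 8 = 9.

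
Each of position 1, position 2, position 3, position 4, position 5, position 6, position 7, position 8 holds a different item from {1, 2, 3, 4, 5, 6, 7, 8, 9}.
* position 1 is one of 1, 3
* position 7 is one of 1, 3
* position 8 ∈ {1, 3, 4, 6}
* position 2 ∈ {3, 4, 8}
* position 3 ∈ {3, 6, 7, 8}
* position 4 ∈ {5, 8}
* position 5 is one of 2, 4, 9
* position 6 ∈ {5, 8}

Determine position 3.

The 2 variables position 1 and position 7 are confined to {1, 3}, which locks those values in; drop them from position 2, position 3, position 8.
position 4 and position 6 share exactly the 2 values {5, 8}; by pigeonhole those values go to them, so strike 5, 8 from position 2, position 3.
position 2 must be 4 (only option left). Eliminate 4 elsewhere: position 5, position 8.
position 8 has just one choice, so position 8 = 6. Strike 6 from position 3.
So position 3 = 7.

7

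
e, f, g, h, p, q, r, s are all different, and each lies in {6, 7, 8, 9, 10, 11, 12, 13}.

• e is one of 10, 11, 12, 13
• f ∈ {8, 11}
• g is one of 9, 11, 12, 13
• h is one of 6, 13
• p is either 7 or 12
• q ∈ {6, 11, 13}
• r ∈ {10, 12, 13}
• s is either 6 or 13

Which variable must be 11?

q

The 8 variables draw from only 8 values {6, 7, 8, 9, 10, 11, 12, 13}, so each is used; only p can be 7, hence p = 7.
The 7 still-open variables together cover exactly {6, 8, 9, 10, 11, 12, 13} — 7 values for 7 variables — and 8 appears only in f's list, so f = 8.
Among the 6 still-open variables, 9 fits only g (and all 6 values in {6, 9, 10, 11, 12, 13} must be used), so g = 9.
The 2 variables h and s are confined to {6, 13}, which locks those values in; drop them from e, q, r.
So 11 goes to q.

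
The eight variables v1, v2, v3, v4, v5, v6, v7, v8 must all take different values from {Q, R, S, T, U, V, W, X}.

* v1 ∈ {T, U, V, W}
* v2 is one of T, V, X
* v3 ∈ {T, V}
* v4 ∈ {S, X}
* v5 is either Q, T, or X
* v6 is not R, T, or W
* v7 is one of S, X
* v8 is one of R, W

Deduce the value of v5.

Q

Among the 8 variables, R fits only v8 (and all 8 values in {Q, R, S, T, U, V, W, X} must be used), so v8 = R.
The 7 still-open variables draw from only 7 values {Q, S, T, U, V, W, X}, so each is used; only v1 can be W, hence v1 = W.
The 6 still-open variables draw from only 6 values {Q, S, T, U, V, X}, so each is used; only v6 can be U, hence v6 = U.
Among the 5 still-open variables, Q fits only v5 (and all 5 values in {Q, S, T, V, X} must be used), so v5 = Q.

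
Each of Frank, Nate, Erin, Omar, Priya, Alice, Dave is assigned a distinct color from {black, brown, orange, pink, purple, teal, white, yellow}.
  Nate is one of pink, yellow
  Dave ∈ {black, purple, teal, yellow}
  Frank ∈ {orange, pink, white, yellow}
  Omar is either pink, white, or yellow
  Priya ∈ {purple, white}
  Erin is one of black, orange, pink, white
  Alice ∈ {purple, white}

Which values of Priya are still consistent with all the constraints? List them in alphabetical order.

purple, white

The 7 variables together cover exactly {black, orange, pink, purple, teal, white, yellow} — 7 values for 7 variables — and teal appears only in Dave's list, so Dave = teal.
The 6 still-open variables draw from only 6 values {black, orange, pink, purple, white, yellow}, so each is used; only Erin can be black, hence Erin = black.
Among the 5 still-open variables, orange fits only Frank (and all 5 values in {orange, pink, purple, white, yellow} must be used), so Frank = orange.
The 2 variables Priya and Alice are confined to {purple, white}, which locks those values in; drop them from Omar.
No further eliminations apply; Priya can still be any of purple, white.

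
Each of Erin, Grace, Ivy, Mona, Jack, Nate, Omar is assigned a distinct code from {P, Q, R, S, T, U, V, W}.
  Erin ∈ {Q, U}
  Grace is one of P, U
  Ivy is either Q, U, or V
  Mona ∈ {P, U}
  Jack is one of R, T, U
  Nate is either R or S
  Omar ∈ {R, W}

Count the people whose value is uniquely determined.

2

Grace and Mona share exactly the 2 values {P, U}; by pigeonhole those values go to them, so strike P, U from Erin, Ivy, Jack.
Erin's domain is down to {Q}, so Erin = Q. Strike Q from Ivy.
That leaves Ivy = V.
Determined: Erin=Q, Ivy=V. The other people each still have more than one consistent value. That makes 2.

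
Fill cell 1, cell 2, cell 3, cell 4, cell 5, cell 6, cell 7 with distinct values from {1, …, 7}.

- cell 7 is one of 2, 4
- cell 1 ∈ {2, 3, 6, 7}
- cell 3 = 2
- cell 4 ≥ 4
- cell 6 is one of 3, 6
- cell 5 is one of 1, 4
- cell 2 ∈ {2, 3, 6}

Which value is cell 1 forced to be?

cell 3's domain is down to {2}, so cell 3 = 2. Strike 2 from cell 1, cell 2, cell 7.
That leaves cell 7 = 4. So cell 4, cell 5 can't be 4.
cell 5's domain is down to {1}, so cell 5 = 1.
Among the 4 still-open variables, 5 fits only cell 4 (and all 4 values in {3, 5, 6, 7} must be used), so cell 4 = 5.
The 3 still-open variables together cover exactly {3, 6, 7} — 3 values for 3 variables — and 7 appears only in cell 1's list, so cell 1 = 7.

7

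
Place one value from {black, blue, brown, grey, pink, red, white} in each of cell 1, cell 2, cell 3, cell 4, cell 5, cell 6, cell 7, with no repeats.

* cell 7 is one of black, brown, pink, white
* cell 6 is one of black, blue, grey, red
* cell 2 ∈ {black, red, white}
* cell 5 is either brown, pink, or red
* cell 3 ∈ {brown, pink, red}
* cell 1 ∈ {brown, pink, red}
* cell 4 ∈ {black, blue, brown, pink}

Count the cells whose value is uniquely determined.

2

The 7 variables together cover exactly {black, blue, brown, grey, pink, red, white} — 7 values for 7 variables — and grey appears only in cell 6's list, so cell 6 = grey.
The 6 still-open variables draw from only 6 values {black, blue, brown, pink, red, white}, so each is used; only cell 4 can be blue, hence cell 4 = blue.
cell 1, cell 3, cell 5 between them cover only {brown, pink, red} — a naked triple. Remove those values from cell 2, cell 7.
Determined: cell 4=blue, cell 6=grey. The other cells each still have more than one consistent value. That makes 2.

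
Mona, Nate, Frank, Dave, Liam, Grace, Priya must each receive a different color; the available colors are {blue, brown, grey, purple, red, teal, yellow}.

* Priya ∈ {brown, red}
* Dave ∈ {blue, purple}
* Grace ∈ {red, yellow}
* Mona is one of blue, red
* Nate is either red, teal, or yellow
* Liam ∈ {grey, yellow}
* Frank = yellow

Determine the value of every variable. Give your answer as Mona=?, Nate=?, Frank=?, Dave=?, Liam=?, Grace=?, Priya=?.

Mona=blue, Nate=teal, Frank=yellow, Dave=purple, Liam=grey, Grace=red, Priya=brown

Frank has just one choice, so Frank = yellow. So Nate, Liam, Grace can't be yellow.
Liam's domain is down to {grey}, so Liam = grey.
Grace must be red (only option left). So Mona, Nate, Priya can't be red.
Priya's domain is down to {brown}, so Priya = brown.
Mona has just one choice, so Mona = blue. Strike blue from Dave.
Nate has just one choice, so Nate = teal.
Dave has just one choice, so Dave = purple.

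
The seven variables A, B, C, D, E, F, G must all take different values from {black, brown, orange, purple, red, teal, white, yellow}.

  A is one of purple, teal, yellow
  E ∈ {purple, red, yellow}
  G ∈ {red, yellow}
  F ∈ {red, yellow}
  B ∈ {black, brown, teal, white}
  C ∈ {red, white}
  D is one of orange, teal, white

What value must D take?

orange

The 2 variables F and G are confined to {red, yellow}, which locks those values in; drop them from A, C, E.
That leaves C = white. Remove white from B, D.
That leaves E = purple. Remove purple from A.
A has just one choice, so A = teal. Remove teal from B, D.
So D = orange.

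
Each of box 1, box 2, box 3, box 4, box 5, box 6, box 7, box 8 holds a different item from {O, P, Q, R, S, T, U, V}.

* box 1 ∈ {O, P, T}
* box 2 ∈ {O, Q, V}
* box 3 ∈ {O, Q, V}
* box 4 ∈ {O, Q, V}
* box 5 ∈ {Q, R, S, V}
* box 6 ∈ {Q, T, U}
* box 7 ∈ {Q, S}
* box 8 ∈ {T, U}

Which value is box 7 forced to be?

S

Among the 8 variables, P fits only box 1 (and all 8 values in {O, P, Q, R, S, T, U, V} must be used), so box 1 = P.
The 7 still-open variables draw from only 7 values {O, Q, R, S, T, U, V}, so each is used; only box 5 can be R, hence box 5 = R.
The 6 still-open variables together cover exactly {O, Q, S, T, U, V} — 6 values for 6 variables — and S appears only in box 7's list, so box 7 = S.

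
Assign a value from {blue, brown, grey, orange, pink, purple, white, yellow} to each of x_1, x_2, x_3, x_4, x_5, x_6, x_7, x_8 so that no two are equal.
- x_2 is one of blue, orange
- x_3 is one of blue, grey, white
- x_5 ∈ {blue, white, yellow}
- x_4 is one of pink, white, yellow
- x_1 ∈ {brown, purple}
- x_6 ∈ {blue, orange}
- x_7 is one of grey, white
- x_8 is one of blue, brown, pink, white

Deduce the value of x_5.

Among the 8 variables, purple fits only x_1 (and all 8 values in {blue, brown, grey, orange, pink, purple, white, yellow} must be used), so x_1 = purple.
The 7 still-open variables together cover exactly {blue, brown, grey, orange, pink, white, yellow} — 7 values for 7 variables — and brown appears only in x_8's list, so x_8 = brown.
Among the 6 still-open variables, pink fits only x_4 (and all 6 values in {blue, grey, orange, pink, white, yellow} must be used), so x_4 = pink.
The 5 still-open variables draw from only 5 values {blue, grey, orange, white, yellow}, so each is used; only x_5 can be yellow, hence x_5 = yellow.

yellow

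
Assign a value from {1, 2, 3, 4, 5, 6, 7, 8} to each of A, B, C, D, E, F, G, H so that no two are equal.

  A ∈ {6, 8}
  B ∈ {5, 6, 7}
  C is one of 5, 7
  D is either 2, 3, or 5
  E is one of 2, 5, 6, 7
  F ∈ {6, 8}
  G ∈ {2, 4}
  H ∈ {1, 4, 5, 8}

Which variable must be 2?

E

Among the 8 variables, 1 fits only H (and all 8 values in {1, 2, 3, 4, 5, 6, 7, 8} must be used), so H = 1.
Among the 7 still-open variables, 3 fits only D (and all 7 values in {2, 3, 4, 5, 6, 7, 8} must be used), so D = 3.
Among the 6 still-open variables, 4 fits only G (and all 6 values in {2, 4, 5, 6, 7, 8} must be used), so G = 4.
Among the 5 still-open variables, 2 fits only E (and all 5 values in {2, 5, 6, 7, 8} must be used), so E = 2.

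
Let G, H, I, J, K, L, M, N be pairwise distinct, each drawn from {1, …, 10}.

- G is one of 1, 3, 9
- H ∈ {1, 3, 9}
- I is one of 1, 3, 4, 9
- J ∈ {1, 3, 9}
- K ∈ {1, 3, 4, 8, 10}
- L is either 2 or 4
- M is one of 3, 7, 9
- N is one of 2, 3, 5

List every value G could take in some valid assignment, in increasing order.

1, 3, 9

G, H, J share exactly the 3 values {1, 3, 9}; by pigeonhole those values go to them, so strike 1, 3, 9 from I, K, M, N.
I's domain is down to {4}, so I = 4. So K, L can't be 4.
L's domain is down to {2}, so L = 2. Remove 2 from N.
M must be 7 (only option left).
That leaves N = 5.
No further eliminations apply; G can still be any of 1, 3, 9.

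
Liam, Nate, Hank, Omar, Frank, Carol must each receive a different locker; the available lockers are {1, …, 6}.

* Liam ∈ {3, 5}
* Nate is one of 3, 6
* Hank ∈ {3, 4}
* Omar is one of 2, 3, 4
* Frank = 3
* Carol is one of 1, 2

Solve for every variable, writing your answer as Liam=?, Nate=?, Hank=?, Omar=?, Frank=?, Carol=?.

Frank has just one choice, so Frank = 3. So Liam, Nate, Hank, Omar can't be 3.
Liam must be 5 (only option left).
Nate's domain is down to {6}, so Nate = 6.
Hank has just one choice, so Hank = 4. Remove 4 from Omar.
Omar must be 2 (only option left). So Carol can't be 2.
That leaves Carol = 1.

Liam=5, Nate=6, Hank=4, Omar=2, Frank=3, Carol=1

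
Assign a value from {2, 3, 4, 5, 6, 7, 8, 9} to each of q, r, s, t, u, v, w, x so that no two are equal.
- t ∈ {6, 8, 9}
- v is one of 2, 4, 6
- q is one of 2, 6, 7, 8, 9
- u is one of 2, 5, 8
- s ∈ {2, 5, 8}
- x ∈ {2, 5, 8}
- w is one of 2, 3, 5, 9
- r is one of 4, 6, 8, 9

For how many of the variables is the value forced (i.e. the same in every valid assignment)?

The 8 variables together cover exactly {2, 3, 4, 5, 6, 7, 8, 9} — 8 values for 8 variables — and 3 appears only in w's list, so w = 3.
Among the 7 still-open variables, 7 fits only q (and all 7 values in {2, 4, 5, 6, 7, 8, 9} must be used), so q = 7.
s, u, x share exactly the 3 values {2, 5, 8}; by pigeonhole those values go to them, so strike 2, 5, 8 from r, t, v.
Determined: q=7, w=3. The other variables each still have more than one consistent value. That makes 2.

2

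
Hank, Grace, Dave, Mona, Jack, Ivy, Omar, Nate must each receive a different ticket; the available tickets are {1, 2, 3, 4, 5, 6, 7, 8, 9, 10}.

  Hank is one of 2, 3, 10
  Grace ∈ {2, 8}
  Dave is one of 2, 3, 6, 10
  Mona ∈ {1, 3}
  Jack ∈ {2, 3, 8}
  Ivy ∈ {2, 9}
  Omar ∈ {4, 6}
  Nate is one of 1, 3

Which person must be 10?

Hank

The 8 variables draw from only 8 values {1, 2, 3, 4, 6, 8, 9, 10}, so each is used; only Omar can be 4, hence Omar = 4.
The 7 still-open variables together cover exactly {1, 2, 3, 6, 8, 9, 10} — 7 values for 7 variables — and 6 appears only in Dave's list, so Dave = 6.
Among the 6 still-open variables, 9 fits only Ivy (and all 6 values in {1, 2, 3, 8, 9, 10} must be used), so Ivy = 9.
Among the 5 still-open variables, 10 fits only Hank (and all 5 values in {1, 2, 3, 8, 10} must be used), so Hank = 10.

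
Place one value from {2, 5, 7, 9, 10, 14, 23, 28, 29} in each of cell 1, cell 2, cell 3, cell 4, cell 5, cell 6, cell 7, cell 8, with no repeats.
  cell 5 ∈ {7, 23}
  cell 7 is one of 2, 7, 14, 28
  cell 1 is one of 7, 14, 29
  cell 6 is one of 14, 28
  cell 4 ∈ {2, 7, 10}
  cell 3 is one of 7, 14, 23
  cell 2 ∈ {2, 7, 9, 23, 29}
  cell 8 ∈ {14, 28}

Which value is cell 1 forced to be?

Among the 8 variables, 9 fits only cell 2 (and all 8 values in {2, 7, 9, 10, 14, 23, 28, 29} must be used), so cell 2 = 9.
The 7 still-open variables together cover exactly {2, 7, 10, 14, 23, 28, 29} — 7 values for 7 variables — and 10 appears only in cell 4's list, so cell 4 = 10.
The 6 still-open variables draw from only 6 values {2, 7, 14, 23, 28, 29}, so each is used; only cell 7 can be 2, hence cell 7 = 2.
The 5 still-open variables draw from only 5 values {7, 14, 23, 28, 29}, so each is used; only cell 1 can be 29, hence cell 1 = 29.

29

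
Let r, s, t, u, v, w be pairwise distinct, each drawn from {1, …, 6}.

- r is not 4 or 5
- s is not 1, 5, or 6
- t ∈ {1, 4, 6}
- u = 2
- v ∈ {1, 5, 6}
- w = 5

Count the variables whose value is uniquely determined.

u's domain is down to {2}, so u = 2. So r, s can't be 2.
w's domain is down to {5}, so w = 5. Remove 5 from v.
Determined: u=2, w=5. The other variables each still have more than one consistent value. That makes 2.

2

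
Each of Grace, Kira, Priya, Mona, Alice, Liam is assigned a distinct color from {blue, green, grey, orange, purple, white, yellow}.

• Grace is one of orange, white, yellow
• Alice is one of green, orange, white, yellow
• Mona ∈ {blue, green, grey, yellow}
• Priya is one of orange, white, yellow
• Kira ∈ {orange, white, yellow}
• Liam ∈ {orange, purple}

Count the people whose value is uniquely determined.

2

Grace, Kira, Priya between them cover only {orange, white, yellow} — a naked triple. Remove those values from Mona, Alice, Liam.
Alice has just one choice, so Alice = green. Eliminate green elsewhere: Mona.
That leaves Liam = purple.
Determined: Alice=green, Liam=purple. The other people each still have more than one consistent value. That makes 2.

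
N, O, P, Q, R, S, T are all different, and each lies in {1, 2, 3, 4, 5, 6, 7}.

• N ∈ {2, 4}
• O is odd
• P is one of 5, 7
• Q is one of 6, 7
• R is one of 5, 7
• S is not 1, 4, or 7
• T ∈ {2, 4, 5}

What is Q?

Among the 7 variables, 1 fits only O (and all 7 values in {1, 2, 3, 4, 5, 6, 7} must be used), so O = 1.
Among the 6 still-open variables, 3 fits only S (and all 6 values in {2, 3, 4, 5, 6, 7} must be used), so S = 3.
The 5 still-open variables draw from only 5 values {2, 4, 5, 6, 7}, so each is used; only Q can be 6, hence Q = 6.

6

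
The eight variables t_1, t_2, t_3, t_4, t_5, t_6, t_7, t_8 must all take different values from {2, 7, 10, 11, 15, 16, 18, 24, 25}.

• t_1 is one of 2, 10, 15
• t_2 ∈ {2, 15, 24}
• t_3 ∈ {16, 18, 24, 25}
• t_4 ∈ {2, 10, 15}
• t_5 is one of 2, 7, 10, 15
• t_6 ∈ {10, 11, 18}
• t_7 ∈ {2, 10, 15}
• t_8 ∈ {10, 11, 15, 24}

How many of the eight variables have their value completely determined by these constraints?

t_1, t_4, t_7 share exactly the 3 values {2, 10, 15}; by pigeonhole those values go to them, so strike 2, 10, 15 from t_2, t_5, t_6, t_8.
That leaves t_2 = 24. So t_3, t_8 can't be 24.
That leaves t_5 = 7.
t_8 must be 11 (only option left). Eliminate 11 elsewhere: t_6.
That leaves t_6 = 18. Eliminate 18 elsewhere: t_3.
Determined: t_2=24, t_5=7, t_6=18, t_8=11. The other variables each still have more than one consistent value. That makes 4.

4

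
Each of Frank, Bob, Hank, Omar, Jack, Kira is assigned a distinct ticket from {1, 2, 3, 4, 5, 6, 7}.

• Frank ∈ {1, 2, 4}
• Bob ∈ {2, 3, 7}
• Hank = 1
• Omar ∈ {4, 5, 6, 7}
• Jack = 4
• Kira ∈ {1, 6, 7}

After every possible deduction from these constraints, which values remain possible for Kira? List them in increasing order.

Hank's domain is down to {1}, so Hank = 1. Eliminate 1 elsewhere: Frank, Kira.
Jack has just one choice, so Jack = 4. Eliminate 4 elsewhere: Frank, Omar.
That leaves Frank = 2. Strike 2 from Bob.
No further eliminations apply; Kira can still be any of 6, 7.

6, 7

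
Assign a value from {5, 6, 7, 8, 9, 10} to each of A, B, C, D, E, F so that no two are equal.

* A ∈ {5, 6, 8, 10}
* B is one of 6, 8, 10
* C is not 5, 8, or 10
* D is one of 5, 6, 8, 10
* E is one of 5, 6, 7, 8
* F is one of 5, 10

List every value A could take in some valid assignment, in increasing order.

The 6 variables draw from only 6 values {5, 6, 7, 8, 9, 10}, so each is used; only C can be 9, hence C = 9.
The 5 still-open variables together cover exactly {5, 6, 7, 8, 10} — 5 values for 5 variables — and 7 appears only in E's list, so E = 7.
No further eliminations apply; A can still be any of 5, 6, 8, 10.

5, 6, 8, 10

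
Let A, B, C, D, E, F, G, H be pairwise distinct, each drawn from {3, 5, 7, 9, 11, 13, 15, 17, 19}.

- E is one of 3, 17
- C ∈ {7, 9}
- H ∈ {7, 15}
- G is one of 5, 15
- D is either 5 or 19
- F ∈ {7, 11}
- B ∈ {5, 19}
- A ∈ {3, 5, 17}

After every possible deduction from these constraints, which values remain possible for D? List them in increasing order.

5, 19

Among the 8 variables, 9 fits only C (and all 8 values in {3, 5, 7, 9, 11, 15, 17, 19} must be used), so C = 9.
The 7 still-open variables draw from only 7 values {3, 5, 7, 11, 15, 17, 19}, so each is used; only F can be 11, hence F = 11.
The 6 still-open variables draw from only 6 values {3, 5, 7, 15, 17, 19}, so each is used; only H can be 7, hence H = 7.
The 5 still-open variables together cover exactly {3, 5, 15, 17, 19} — 5 values for 5 variables — and 15 appears only in G's list, so G = 15.
B and D share exactly the 2 values {5, 19}; by pigeonhole those values go to them, so strike 5, 19 from A.
No further eliminations apply; D can still be any of 5, 19.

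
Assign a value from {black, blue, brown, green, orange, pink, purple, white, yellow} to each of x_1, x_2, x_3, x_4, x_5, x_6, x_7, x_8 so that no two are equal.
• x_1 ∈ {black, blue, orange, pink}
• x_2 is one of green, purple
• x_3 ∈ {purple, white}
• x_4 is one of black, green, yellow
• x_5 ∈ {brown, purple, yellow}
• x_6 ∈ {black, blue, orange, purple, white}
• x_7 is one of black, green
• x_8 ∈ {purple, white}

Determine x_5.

x_3 and x_8 between them cover only {purple, white} — a naked pair. Remove those values from x_2, x_5, x_6.
x_2 must be green (only option left). Eliminate green elsewhere: x_4, x_7.
x_7 must be black (only option left). Eliminate black elsewhere: x_1, x_4, x_6.
x_4 has just one choice, so x_4 = yellow. Strike yellow from x_5.
So x_5 = brown.

brown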